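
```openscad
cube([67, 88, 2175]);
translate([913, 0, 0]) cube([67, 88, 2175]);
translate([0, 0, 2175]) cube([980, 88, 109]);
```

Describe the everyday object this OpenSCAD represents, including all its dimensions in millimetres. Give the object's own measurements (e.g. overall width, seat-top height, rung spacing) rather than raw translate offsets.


A door frame. The clear opening is 846 mm wide and 2175 mm high. Two 67 mm wide jambs, 88 mm deep, stand either side of the opening from the floor to the top of the opening. A 109 mm thick head sits across the top of both jambs, spanning the full outside width of the frame.


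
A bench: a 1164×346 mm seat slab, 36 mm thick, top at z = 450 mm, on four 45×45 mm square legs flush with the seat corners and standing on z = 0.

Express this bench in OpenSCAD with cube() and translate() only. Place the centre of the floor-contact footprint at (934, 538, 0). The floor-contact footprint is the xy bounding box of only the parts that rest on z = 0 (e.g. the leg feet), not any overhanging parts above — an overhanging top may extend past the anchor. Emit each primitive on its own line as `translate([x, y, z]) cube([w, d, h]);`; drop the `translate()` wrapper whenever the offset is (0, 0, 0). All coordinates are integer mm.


translate([352, 365, 414]) cube([1164, 346, 36]);
translate([352, 365, 0]) cube([45, 45, 414]);
translate([352, 666, 0]) cube([45, 45, 414]);
translate([1471, 365, 0]) cube([45, 45, 414]);
translate([1471, 666, 0]) cube([45, 45, 414]);


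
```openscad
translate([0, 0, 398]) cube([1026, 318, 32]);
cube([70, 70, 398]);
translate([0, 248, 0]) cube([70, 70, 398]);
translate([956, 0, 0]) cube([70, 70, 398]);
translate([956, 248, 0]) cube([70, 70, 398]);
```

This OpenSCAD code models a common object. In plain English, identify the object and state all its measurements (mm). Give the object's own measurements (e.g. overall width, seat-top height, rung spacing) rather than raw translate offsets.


A bench: a 1026×318 mm seat slab, 32 mm thick, top at z = 430 mm, on four 70×70 mm square legs flush with the seat corners and standing on z = 0.


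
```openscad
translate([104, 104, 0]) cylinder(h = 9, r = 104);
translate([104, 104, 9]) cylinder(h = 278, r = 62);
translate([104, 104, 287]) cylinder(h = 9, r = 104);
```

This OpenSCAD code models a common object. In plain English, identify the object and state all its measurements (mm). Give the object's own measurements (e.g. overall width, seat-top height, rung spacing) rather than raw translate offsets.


A spool: two coaxial disc flanges of radius 104 mm and thickness 9 mm, joined by a core cylinder of radius 62 mm and height 278 mm. The lower flange rests on z = 0 and the three cylinders share a vertical axis.


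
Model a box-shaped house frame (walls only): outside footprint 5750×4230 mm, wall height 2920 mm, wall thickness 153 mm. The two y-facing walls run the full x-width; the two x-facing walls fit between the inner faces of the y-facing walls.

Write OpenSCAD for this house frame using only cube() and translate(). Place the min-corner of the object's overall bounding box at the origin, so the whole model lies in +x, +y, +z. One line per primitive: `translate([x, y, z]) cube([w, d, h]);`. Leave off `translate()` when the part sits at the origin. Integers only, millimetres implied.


cube([5750, 153, 2920]);
translate([0, 4077, 0]) cube([5750, 153, 2920]);
translate([0, 153, 0]) cube([153, 3924, 2920]);
translate([5597, 153, 0]) cube([153, 3924, 2920]);


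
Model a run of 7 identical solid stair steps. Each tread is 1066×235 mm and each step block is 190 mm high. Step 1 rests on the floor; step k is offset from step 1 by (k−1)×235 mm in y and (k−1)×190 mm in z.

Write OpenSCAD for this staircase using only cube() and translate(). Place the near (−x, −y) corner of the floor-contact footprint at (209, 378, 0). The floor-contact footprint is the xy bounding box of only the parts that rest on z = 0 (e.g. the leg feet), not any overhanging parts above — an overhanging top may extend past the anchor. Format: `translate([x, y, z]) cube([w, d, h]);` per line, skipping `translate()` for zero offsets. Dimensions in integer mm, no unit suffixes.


translate([209, 378, 0]) cube([1066, 235, 190]);
translate([209, 613, 190]) cube([1066, 235, 190]);
translate([209, 848, 380]) cube([1066, 235, 190]);
translate([209, 1083, 570]) cube([1066, 235, 190]);
translate([209, 1318, 760]) cube([1066, 235, 190]);
translate([209, 1553, 950]) cube([1066, 235, 190]);
translate([209, 1788, 1140]) cube([1066, 235, 190]);


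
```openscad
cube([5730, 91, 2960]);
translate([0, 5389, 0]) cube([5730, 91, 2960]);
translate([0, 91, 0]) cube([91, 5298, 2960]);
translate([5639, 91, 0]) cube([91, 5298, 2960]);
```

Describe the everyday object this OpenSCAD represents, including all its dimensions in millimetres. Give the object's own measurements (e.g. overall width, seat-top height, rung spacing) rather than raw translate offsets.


The wall frame of a small rectangular building: four walls, each 2960 mm tall and 91 mm thick, enclosing a footprint 5730 mm (x) by 5480 mm (y) outside-to-outside, with no floor or roof. The front and back walls (the −y and +y sides) span the full width; the two side walls fit between them.


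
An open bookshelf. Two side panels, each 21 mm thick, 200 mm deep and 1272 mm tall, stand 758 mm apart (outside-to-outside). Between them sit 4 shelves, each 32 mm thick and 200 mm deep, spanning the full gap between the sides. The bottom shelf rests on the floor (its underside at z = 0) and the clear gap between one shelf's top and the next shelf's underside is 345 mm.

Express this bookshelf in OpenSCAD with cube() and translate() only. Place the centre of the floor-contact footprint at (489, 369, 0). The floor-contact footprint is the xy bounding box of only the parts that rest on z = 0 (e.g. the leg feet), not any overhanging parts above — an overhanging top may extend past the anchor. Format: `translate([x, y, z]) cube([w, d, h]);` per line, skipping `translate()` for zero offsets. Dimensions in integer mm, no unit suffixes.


translate([110, 269, 0]) cube([21, 200, 1272]);
translate([847, 269, 0]) cube([21, 200, 1272]);
translate([131, 269, 0]) cube([716, 200, 32]);
translate([131, 269, 377]) cube([716, 200, 32]);
translate([131, 269, 754]) cube([716, 200, 32]);
translate([131, 269, 1131]) cube([716, 200, 32]);


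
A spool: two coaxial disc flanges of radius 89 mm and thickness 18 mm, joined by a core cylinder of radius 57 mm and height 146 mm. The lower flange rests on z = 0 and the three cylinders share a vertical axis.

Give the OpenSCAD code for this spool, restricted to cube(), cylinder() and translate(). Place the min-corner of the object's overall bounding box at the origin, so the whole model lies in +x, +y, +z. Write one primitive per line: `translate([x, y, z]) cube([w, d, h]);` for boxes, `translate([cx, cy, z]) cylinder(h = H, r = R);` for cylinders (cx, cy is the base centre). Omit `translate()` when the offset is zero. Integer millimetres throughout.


translate([89, 89, 0]) cylinder(h = 18, r = 89);
translate([89, 89, 18]) cylinder(h = 146, r = 57);
translate([89, 89, 164]) cylinder(h = 18, r = 89);


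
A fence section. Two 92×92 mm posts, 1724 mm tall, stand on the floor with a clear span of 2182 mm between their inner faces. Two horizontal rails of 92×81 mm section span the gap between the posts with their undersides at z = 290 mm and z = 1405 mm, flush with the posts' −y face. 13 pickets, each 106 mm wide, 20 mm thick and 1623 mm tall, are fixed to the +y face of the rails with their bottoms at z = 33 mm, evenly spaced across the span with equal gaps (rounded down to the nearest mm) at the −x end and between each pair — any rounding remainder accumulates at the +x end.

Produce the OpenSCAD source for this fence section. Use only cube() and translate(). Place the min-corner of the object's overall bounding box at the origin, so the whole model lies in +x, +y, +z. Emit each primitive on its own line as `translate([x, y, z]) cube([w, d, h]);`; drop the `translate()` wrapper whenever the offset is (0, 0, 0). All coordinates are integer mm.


cube([92, 92, 1724]);
translate([2274, 0, 0]) cube([92, 92, 1724]);
translate([92, 0, 290]) cube([2182, 92, 81]);
translate([92, 0, 1405]) cube([2182, 92, 81]);
translate([149, 92, 33]) cube([106, 20, 1623]);
translate([312, 92, 33]) cube([106, 20, 1623]);
translate([475, 92, 33]) cube([106, 20, 1623]);
translate([638, 92, 33]) cube([106, 20, 1623]);
translate([801, 92, 33]) cube([106, 20, 1623]);
translate([964, 92, 33]) cube([106, 20, 1623]);
translate([1127, 92, 33]) cube([106, 20, 1623]);
translate([1290, 92, 33]) cube([106, 20, 1623]);
translate([1453, 92, 33]) cube([106, 20, 1623]);
translate([1616, 92, 33]) cube([106, 20, 1623]);
translate([1779, 92, 33]) cube([106, 20, 1623]);
translate([1942, 92, 33]) cube([106, 20, 1623]);
translate([2105, 92, 33]) cube([106, 20, 1623]);


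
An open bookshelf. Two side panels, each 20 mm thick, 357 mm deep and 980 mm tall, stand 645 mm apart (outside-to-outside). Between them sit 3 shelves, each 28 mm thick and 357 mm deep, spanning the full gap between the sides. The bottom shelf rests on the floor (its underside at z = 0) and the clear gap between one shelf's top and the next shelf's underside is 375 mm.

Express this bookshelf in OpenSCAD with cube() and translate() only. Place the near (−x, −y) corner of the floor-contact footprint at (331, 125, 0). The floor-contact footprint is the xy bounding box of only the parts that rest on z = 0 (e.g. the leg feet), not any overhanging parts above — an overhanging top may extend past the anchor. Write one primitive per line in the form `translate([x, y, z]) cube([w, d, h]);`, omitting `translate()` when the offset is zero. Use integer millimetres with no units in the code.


translate([331, 125, 0]) cube([20, 357, 980]);
translate([956, 125, 0]) cube([20, 357, 980]);
translate([351, 125, 0]) cube([605, 357, 28]);
translate([351, 125, 403]) cube([605, 357, 28]);
translate([351, 125, 806]) cube([605, 357, 28]);


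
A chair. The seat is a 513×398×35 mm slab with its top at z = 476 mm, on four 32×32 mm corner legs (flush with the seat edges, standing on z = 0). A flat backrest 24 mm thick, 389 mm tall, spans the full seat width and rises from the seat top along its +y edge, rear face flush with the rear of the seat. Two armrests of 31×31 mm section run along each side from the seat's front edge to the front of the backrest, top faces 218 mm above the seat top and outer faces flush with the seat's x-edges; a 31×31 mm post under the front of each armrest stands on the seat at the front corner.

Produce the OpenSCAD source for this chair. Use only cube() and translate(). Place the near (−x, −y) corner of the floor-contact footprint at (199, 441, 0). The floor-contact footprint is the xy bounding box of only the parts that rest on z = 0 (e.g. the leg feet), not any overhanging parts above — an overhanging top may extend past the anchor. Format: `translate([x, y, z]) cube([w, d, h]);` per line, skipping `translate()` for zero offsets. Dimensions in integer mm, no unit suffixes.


translate([199, 441, 441]) cube([513, 398, 35]);
translate([199, 441, 0]) cube([32, 32, 441]);
translate([680, 441, 0]) cube([32, 32, 441]);
translate([199, 807, 0]) cube([32, 32, 441]);
translate([680, 807, 0]) cube([32, 32, 441]);
translate([199, 815, 476]) cube([513, 24, 389]);
translate([199, 441, 663]) cube([31, 374, 31]);
translate([681, 441, 663]) cube([31, 374, 31]);
translate([199, 441, 476]) cube([31, 31, 187]);
translate([681, 441, 476]) cube([31, 31, 187]);


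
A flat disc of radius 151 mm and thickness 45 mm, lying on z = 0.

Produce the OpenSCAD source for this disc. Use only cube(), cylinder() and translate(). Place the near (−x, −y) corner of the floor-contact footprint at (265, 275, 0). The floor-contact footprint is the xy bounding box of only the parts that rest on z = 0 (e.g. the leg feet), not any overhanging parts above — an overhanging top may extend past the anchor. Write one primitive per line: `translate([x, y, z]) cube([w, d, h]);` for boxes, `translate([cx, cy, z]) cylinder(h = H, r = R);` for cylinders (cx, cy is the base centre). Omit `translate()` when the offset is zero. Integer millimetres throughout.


translate([416, 426, 0]) cylinder(h = 45, r = 151);


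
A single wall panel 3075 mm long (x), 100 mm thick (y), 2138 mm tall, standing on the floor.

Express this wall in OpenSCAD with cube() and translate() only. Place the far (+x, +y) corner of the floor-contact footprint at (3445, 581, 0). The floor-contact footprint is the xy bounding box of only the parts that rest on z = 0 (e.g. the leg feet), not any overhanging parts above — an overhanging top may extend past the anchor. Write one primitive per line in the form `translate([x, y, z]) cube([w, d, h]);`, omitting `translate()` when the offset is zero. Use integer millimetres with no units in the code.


translate([370, 481, 0]) cube([3075, 100, 2138]);


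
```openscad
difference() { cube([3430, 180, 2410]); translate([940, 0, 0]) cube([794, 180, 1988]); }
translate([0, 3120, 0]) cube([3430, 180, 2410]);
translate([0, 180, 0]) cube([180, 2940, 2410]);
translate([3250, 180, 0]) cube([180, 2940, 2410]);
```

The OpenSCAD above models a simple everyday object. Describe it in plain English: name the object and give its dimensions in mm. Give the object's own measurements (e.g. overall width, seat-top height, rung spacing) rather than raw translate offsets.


A single room: four walls, each 2410 mm tall and 180 mm thick, enclosing an outside footprint 3430×3300 mm (x × y), no floor or roof. The front and back walls (−y and +y sides) run the full x-width; the side walls fit between their inner faces. A door opening 794 mm wide and 1988 mm tall is cut through the front wall from the floor up, its −x edge 940 mm from the wall's −x end.


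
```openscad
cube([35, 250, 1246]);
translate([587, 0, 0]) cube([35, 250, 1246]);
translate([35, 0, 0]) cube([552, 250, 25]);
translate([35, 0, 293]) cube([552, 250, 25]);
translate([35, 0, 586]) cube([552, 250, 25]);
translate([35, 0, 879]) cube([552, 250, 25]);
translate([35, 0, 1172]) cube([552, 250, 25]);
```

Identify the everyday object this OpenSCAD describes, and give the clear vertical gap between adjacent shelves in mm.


A bookshelf. The clear shelf gap is 268 mm.

Two tall side panels with 5 horizontal boards between them — a bookshelf. The first two shelf undersides are at z = 0 and z = 293; with shelf thickness 25, the clear gap is 293 − 0 − 25 = 268 mm.


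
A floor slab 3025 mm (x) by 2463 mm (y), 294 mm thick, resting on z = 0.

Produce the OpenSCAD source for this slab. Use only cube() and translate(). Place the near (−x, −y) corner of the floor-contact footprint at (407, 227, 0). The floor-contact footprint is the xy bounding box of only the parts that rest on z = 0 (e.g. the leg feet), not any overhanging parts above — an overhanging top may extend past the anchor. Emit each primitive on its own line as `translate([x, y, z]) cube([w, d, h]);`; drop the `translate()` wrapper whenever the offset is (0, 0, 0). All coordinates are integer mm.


translate([407, 227, 0]) cube([3025, 2463, 294]);


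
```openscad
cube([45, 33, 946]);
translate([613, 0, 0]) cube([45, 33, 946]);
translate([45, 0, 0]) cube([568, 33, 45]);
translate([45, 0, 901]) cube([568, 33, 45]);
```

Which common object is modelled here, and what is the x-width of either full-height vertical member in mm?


A picture frame. The border width is 45 mm.

Four thin pieces enclosing a rectangular opening — a picture frame. The two full-height stiles are 946 mm tall; the top rail sits at z = 901 and is 45 mm tall, so the border above the opening is 946 − 901 = 45 mm, matching the stile x-width.


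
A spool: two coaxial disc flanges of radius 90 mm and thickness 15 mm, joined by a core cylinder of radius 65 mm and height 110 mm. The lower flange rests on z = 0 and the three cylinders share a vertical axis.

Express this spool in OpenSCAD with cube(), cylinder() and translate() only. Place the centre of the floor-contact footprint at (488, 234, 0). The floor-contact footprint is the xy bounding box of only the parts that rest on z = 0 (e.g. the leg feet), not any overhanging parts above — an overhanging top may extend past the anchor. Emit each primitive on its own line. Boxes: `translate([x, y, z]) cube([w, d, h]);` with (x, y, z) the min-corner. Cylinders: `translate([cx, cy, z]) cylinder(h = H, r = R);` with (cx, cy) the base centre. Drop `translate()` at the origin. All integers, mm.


translate([488, 234, 0]) cylinder(h = 15, r = 90);
translate([488, 234, 15]) cylinder(h = 110, r = 65);
translate([488, 234, 125]) cylinder(h = 15, r = 90);


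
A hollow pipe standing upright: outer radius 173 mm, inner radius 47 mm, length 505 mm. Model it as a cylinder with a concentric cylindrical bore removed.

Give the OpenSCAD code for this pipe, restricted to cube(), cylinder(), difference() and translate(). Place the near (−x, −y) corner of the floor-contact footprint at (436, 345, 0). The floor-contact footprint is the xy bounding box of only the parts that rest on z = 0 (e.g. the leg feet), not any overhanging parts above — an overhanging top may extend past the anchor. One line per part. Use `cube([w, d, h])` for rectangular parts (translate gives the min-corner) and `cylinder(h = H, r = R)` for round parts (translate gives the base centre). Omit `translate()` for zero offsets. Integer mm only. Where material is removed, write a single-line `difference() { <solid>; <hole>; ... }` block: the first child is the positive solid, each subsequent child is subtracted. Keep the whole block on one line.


difference() { translate([609, 518, 0]) cylinder(h = 505, r = 173); translate([609, 518, 0]) cylinder(h = 505, r = 47); }


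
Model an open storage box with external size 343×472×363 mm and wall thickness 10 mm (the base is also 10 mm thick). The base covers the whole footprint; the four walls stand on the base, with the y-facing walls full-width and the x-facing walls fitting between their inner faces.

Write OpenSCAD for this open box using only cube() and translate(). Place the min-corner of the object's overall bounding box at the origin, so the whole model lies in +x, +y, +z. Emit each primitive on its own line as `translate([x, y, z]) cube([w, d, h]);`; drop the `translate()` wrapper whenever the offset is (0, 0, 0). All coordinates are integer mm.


cube([343, 472, 10]);
translate([0, 0, 10]) cube([343, 10, 353]);
translate([0, 462, 10]) cube([343, 10, 353]);
translate([0, 10, 10]) cube([10, 452, 353]);
translate([333, 10, 10]) cube([10, 452, 353]);


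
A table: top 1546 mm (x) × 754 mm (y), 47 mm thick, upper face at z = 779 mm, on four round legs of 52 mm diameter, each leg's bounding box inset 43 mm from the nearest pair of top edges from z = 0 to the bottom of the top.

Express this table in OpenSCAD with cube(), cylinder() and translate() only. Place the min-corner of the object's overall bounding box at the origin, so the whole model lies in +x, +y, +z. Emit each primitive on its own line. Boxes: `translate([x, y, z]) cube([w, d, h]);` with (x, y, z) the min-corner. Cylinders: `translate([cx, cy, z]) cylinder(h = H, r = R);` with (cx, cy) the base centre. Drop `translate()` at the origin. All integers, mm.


translate([0, 0, 732]) cube([1546, 754, 47]);
translate([69, 69, 0]) cylinder(h = 732, r = 26);
translate([1477, 69, 0]) cylinder(h = 732, r = 26);
translate([69, 685, 0]) cylinder(h = 732, r = 26);
translate([1477, 685, 0]) cylinder(h = 732, r = 26);


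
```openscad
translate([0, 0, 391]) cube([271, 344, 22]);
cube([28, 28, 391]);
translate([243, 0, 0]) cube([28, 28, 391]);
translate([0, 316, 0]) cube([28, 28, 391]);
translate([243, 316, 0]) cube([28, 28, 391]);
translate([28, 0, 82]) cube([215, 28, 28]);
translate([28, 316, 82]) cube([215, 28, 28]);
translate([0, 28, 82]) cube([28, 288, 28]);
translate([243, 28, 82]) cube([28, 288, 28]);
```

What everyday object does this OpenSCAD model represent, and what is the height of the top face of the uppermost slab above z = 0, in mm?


A stool. The seat height is 413 mm.

A 271×344×22 slab at z = 391 on four corner posts — a stool. The seat top is 391 + 22 = 413 mm.


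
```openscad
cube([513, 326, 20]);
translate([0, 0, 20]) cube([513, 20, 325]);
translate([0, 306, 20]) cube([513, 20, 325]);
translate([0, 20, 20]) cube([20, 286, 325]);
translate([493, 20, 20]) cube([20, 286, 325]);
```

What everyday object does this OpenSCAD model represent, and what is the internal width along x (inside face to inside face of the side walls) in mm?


An open box. The internal width is 473 mm.

A 513×326 base slab with four walls standing on it — an open box. The base is 513 mm wide and the walls are 20 mm thick, so the internal width is 513 − 2 × 20 = 473 mm.


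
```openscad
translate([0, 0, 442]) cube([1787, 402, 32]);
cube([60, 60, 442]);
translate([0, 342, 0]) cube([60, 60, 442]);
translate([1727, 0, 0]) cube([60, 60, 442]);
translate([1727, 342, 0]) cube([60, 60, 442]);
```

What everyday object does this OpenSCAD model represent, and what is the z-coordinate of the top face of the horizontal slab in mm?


A bench. The seat-top height is 474 mm.

A long slab on four corner posts — a bench. The slab sits at z = 442 with thickness 32, so the top is 442 + 32 = 474 mm.


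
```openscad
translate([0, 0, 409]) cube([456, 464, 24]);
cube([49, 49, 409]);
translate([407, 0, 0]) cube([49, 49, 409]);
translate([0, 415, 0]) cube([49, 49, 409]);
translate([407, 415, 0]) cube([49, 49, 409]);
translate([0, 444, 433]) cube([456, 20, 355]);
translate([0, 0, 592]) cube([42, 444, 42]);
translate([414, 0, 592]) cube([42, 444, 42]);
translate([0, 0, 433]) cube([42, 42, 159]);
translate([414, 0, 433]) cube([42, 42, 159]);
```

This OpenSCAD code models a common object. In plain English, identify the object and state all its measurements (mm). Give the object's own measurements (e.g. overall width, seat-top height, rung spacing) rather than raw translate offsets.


A chair. The seat is a 456×464×24 mm slab with its top at z = 433 mm, on four 49×49 mm corner legs (flush with the seat edges, standing on z = 0). A flat backrest 20 mm thick, 355 mm tall, spans the full seat width and rises from the seat top along its +y edge, rear face flush with the rear of the seat. Two armrests of 42×42 mm section run along each side from the seat's front edge to the front of the backrest, top faces 201 mm above the seat top and outer faces flush with the seat's x-edges; a 42×42 mm post under the front of each armrest stands on the seat at the front corner.


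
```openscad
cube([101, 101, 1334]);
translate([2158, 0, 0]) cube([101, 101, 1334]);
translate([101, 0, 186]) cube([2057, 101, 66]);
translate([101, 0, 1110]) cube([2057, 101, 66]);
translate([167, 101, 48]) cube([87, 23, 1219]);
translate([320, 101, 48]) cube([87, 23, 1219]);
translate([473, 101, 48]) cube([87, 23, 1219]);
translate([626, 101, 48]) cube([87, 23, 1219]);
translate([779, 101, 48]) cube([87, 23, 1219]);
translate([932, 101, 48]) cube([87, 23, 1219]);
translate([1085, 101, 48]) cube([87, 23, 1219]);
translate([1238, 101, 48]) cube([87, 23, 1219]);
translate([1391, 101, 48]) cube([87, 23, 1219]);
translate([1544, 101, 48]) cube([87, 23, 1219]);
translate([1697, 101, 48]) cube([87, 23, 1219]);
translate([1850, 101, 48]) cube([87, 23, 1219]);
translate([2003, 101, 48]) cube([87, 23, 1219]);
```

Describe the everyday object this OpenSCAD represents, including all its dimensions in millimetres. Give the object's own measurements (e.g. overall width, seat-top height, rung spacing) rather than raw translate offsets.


A fence section. Two 101×101 mm posts, 1334 mm tall, stand on the floor with a clear span of 2057 mm between their inner faces. Two horizontal rails of 101×66 mm section span the gap between the posts with their undersides at z = 186 mm and z = 1110 mm, flush with the posts' −y face. 13 pickets, each 87 mm wide, 23 mm thick and 1219 mm tall, are fixed to the +y face of the rails with their bottoms at z = 48 mm, spaced across the span with a 66 mm gap after the −x post and between neighbouring pickets, with 68 mm left before the +x post.


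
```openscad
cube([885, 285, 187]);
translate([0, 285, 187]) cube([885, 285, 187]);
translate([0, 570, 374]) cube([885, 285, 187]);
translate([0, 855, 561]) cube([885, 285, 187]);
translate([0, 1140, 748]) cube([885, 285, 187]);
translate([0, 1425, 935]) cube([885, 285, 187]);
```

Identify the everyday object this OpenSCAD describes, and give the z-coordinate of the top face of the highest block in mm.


A staircase. The total rise is 1122 mm.

6 identical blocks, each offset up and back from the previous — a staircase. Each step is 187 mm tall and there are 6 of them, so the total rise is 6 × 187 = 1122 mm.


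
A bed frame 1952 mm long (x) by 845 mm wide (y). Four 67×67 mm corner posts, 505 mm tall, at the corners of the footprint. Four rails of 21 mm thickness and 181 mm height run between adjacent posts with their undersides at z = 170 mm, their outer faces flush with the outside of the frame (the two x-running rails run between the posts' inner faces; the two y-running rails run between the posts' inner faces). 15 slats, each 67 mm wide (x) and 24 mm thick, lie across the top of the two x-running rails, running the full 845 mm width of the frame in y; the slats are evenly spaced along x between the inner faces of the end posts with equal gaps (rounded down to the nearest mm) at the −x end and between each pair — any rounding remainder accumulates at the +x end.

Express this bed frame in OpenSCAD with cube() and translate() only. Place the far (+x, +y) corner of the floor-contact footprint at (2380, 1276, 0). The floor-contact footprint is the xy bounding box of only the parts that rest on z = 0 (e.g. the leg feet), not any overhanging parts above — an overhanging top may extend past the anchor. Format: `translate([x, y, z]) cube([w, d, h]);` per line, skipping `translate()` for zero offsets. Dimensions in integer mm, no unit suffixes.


translate([428, 431, 0]) cube([67, 67, 505]);
translate([428, 1209, 0]) cube([67, 67, 505]);
translate([2313, 431, 0]) cube([67, 67, 505]);
translate([2313, 1209, 0]) cube([67, 67, 505]);
translate([495, 431, 170]) cube([1818, 21, 181]);
translate([495, 1255, 170]) cube([1818, 21, 181]);
translate([428, 498, 170]) cube([21, 711, 181]);
translate([2359, 498, 170]) cube([21, 711, 181]);
translate([545, 431, 351]) cube([67, 845, 24]);
translate([662, 431, 351]) cube([67, 845, 24]);
translate([779, 431, 351]) cube([67, 845, 24]);
translate([896, 431, 351]) cube([67, 845, 24]);
translate([1013, 431, 351]) cube([67, 845, 24]);
translate([1130, 431, 351]) cube([67, 845, 24]);
translate([1247, 431, 351]) cube([67, 845, 24]);
translate([1364, 431, 351]) cube([67, 845, 24]);
translate([1481, 431, 351]) cube([67, 845, 24]);
translate([1598, 431, 351]) cube([67, 845, 24]);
translate([1715, 431, 351]) cube([67, 845, 24]);
translate([1832, 431, 351]) cube([67, 845, 24]);
translate([1949, 431, 351]) cube([67, 845, 24]);
translate([2066, 431, 351]) cube([67, 845, 24]);
translate([2183, 431, 351]) cube([67, 845, 24]);


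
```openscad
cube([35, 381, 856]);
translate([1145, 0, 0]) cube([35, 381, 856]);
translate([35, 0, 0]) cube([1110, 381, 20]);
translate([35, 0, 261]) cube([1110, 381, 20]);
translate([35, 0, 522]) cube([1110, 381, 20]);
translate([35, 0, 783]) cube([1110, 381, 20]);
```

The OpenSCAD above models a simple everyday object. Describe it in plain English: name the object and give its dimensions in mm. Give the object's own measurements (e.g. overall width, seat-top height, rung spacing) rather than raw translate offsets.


An open bookshelf. Two side panels, each 35 mm thick, 381 mm deep and 856 mm tall, stand 1180 mm apart (outside-to-outside). Between them sit 4 shelves, each 20 mm thick and 381 mm deep, spanning the full gap between the sides. The bottom shelf rests on the floor (its underside at z = 0) and the clear gap between one shelf's top and the next shelf's underside is 241 mm.


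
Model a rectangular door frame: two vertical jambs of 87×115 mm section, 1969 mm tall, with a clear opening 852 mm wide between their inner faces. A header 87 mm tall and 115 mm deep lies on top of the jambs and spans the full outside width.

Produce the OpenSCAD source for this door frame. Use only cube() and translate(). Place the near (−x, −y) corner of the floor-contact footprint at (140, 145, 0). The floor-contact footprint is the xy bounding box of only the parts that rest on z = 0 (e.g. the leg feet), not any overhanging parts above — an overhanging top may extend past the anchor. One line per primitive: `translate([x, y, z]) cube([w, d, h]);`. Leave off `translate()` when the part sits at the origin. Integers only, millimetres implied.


translate([140, 145, 0]) cube([87, 115, 1969]);
translate([1079, 145, 0]) cube([87, 115, 1969]);
translate([140, 145, 1969]) cube([1026, 115, 87]);


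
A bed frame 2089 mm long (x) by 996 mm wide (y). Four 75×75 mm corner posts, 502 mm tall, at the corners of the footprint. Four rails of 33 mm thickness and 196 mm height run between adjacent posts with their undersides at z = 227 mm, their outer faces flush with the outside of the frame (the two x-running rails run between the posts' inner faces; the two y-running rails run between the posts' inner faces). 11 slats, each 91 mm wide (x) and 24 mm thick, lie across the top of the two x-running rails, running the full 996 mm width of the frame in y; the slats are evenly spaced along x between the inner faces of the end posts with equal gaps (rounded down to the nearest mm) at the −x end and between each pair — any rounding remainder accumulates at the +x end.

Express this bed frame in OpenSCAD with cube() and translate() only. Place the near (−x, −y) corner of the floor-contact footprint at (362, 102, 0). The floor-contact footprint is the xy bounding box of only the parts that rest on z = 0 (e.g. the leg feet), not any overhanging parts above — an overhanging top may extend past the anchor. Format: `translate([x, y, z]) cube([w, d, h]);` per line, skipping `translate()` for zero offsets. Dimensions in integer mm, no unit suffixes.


// slat z = rail_z + rail_h = 227 + 196 = 423
// slat gap = ⌊(1939 − 11·91) / 12⌋ = 78
translate([362, 102, 0]) cube([75, 75, 502]);
translate([362, 1023, 0]) cube([75, 75, 502]);
translate([2376, 102, 0]) cube([75, 75, 502]);
translate([2376, 1023, 0]) cube([75, 75, 502]);
translate([437, 102, 227]) cube([1939, 33, 196]);
translate([437, 1065, 227]) cube([1939, 33, 196]);
translate([362, 177, 227]) cube([33, 846, 196]);
translate([2418, 177, 227]) cube([33, 846, 196]);
translate([515, 102, 423]) cube([91, 996, 24]);
translate([684, 102, 423]) cube([91, 996, 24]);
translate([853, 102, 423]) cube([91, 996, 24]);
translate([1022, 102, 423]) cube([91, 996, 24]);
translate([1191, 102, 423]) cube([91, 996, 24]);
translate([1360, 102, 423]) cube([91, 996, 24]);
translate([1529, 102, 423]) cube([91, 996, 24]);
translate([1698, 102, 423]) cube([91, 996, 24]);
translate([1867, 102, 423]) cube([91, 996, 24]);
translate([2036, 102, 423]) cube([91, 996, 24]);
translate([2205, 102, 423]) cube([91, 996, 24]);


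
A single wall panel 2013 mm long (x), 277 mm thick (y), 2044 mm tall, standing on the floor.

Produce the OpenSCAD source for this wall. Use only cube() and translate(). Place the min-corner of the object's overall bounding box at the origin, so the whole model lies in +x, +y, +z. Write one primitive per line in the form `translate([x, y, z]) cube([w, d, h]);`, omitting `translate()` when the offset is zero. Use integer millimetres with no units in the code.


cube([2013, 277, 2044]);


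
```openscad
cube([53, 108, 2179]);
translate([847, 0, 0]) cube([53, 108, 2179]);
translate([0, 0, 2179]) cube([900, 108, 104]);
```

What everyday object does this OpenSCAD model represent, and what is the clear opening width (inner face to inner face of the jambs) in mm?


A door frame. The clear opening width is 794 mm.

Two 2179 mm tall posts with a header on top — a door frame. The left jamb is 53 mm wide at x = 0; the right jamb starts at x = 847. The clear opening is 847 − 53 = 794 mm.


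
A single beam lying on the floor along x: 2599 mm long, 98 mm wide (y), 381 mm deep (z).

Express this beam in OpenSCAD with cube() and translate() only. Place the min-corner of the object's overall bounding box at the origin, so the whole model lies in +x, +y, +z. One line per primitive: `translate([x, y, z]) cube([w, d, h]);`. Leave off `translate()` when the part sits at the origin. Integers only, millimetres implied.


cube([2599, 98, 381]);


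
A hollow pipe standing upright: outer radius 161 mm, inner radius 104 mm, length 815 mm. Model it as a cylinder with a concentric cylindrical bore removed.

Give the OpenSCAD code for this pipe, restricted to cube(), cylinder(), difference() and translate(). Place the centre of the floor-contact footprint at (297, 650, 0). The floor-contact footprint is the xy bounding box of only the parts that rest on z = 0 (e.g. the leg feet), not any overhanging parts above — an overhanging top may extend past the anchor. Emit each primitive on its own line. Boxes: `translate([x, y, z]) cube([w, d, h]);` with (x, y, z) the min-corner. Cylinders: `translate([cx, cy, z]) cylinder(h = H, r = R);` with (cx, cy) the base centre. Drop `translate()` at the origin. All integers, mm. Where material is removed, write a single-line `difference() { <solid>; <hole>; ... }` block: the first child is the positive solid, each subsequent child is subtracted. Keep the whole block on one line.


difference() { translate([297, 650, 0]) cylinder(h = 815, r = 161); translate([297, 650, 0]) cylinder(h = 815, r = 104); }


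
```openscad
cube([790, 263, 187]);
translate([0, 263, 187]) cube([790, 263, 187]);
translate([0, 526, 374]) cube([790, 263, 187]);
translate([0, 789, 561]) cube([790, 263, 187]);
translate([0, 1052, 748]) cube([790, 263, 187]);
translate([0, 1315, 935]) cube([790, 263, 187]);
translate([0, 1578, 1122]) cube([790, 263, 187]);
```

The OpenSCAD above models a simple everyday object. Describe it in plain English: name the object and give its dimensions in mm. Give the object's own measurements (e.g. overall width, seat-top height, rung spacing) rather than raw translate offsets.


A straight staircase of 7 solid steps. Each step is 790 mm wide (x), 263 mm deep (y, the going) and 187 mm tall (the rise). The first step rests on the floor; each subsequent step sits one going further in +y and one rise higher in +z, directly behind and above the previous step with no overlap.


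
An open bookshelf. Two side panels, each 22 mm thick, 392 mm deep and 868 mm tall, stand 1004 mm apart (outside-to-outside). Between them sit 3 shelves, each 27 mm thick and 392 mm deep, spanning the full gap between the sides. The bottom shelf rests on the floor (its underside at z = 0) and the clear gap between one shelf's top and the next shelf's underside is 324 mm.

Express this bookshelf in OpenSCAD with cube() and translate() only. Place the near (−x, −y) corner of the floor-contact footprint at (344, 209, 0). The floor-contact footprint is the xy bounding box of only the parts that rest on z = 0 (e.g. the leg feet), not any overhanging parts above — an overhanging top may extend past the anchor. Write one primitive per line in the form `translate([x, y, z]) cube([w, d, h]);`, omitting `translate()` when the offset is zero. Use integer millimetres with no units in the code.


translate([344, 209, 0]) cube([22, 392, 868]);
translate([1326, 209, 0]) cube([22, 392, 868]);
translate([366, 209, 0]) cube([960, 392, 27]);
translate([366, 209, 351]) cube([960, 392, 27]);
translate([366, 209, 702]) cube([960, 392, 27]);


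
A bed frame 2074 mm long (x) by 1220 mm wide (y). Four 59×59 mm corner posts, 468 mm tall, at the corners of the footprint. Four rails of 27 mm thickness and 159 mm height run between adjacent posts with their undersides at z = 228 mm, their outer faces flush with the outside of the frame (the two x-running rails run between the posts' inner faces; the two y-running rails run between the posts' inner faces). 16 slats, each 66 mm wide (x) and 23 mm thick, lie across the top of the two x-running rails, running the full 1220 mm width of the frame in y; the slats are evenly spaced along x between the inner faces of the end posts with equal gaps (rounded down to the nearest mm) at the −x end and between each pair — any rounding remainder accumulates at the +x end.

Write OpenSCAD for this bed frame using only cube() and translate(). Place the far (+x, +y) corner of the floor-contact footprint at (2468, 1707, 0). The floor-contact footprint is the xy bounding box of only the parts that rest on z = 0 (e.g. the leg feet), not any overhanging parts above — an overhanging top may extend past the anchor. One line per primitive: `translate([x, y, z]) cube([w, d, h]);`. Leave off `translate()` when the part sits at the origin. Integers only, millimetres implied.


translate([394, 487, 0]) cube([59, 59, 468]);
translate([394, 1648, 0]) cube([59, 59, 468]);
translate([2409, 487, 0]) cube([59, 59, 468]);
translate([2409, 1648, 0]) cube([59, 59, 468]);
translate([453, 487, 228]) cube([1956, 27, 159]);
translate([453, 1680, 228]) cube([1956, 27, 159]);
translate([394, 546, 228]) cube([27, 1102, 159]);
translate([2441, 546, 228]) cube([27, 1102, 159]);
translate([505, 487, 387]) cube([66, 1220, 23]);
translate([623, 487, 387]) cube([66, 1220, 23]);
translate([741, 487, 387]) cube([66, 1220, 23]);
translate([859, 487, 387]) cube([66, 1220, 23]);
translate([977, 487, 387]) cube([66, 1220, 23]);
translate([1095, 487, 387]) cube([66, 1220, 23]);
translate([1213, 487, 387]) cube([66, 1220, 23]);
translate([1331, 487, 387]) cube([66, 1220, 23]);
translate([1449, 487, 387]) cube([66, 1220, 23]);
translate([1567, 487, 387]) cube([66, 1220, 23]);
translate([1685, 487, 387]) cube([66, 1220, 23]);
translate([1803, 487, 387]) cube([66, 1220, 23]);
translate([1921, 487, 387]) cube([66, 1220, 23]);
translate([2039, 487, 387]) cube([66, 1220, 23]);
translate([2157, 487, 387]) cube([66, 1220, 23]);
translate([2275, 487, 387]) cube([66, 1220, 23]);


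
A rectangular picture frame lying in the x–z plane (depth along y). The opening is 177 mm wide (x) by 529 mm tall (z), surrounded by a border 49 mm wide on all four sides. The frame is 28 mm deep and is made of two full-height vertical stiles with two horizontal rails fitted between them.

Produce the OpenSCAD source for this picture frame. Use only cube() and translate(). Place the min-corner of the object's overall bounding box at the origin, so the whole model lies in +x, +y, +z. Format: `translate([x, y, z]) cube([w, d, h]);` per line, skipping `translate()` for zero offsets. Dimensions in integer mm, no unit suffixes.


cube([49, 28, 627]);
translate([226, 0, 0]) cube([49, 28, 627]);
translate([49, 0, 0]) cube([177, 28, 49]);
translate([49, 0, 578]) cube([177, 28, 49]);


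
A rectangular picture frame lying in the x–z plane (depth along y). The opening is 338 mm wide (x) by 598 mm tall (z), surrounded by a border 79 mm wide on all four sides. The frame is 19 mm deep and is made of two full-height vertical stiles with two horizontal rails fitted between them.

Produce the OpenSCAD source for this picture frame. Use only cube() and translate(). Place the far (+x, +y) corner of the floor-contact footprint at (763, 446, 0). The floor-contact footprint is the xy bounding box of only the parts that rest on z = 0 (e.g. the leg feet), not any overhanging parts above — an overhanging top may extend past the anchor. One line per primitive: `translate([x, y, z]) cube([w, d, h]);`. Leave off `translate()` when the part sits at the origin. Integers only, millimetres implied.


translate([267, 427, 0]) cube([79, 19, 756]);
translate([684, 427, 0]) cube([79, 19, 756]);
translate([346, 427, 0]) cube([338, 19, 79]);
translate([346, 427, 677]) cube([338, 19, 79]);
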